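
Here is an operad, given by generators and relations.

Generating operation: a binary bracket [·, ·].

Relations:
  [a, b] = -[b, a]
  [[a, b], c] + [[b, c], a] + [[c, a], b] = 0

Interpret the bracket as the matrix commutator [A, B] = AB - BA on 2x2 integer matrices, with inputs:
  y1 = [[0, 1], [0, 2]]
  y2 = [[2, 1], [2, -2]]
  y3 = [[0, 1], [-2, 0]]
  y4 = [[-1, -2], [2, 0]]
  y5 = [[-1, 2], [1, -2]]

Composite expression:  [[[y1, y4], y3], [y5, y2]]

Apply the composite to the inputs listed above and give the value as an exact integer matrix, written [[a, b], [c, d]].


[[64, 172], [104, -64]]

[y1, y4] = [[2, 5], [4, -2]]
[[y1, y4], y3] = [[-14, 4], [8, 14]]
[y5, y2] = [[3, -7], [2, -3]]
[[[y1, y4], y3], [y5, y2]] = [[64, 172], [104, -64]]


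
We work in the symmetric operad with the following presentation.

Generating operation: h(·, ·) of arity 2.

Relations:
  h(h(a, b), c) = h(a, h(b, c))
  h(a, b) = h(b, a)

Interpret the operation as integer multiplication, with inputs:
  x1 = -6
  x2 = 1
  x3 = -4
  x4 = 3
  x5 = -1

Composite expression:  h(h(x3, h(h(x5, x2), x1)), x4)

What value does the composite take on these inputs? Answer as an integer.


-72

h(x5, x2) = -1
h(h(x5, x2), x1) = 6
h(x3, h(h(x5, x2), x1)) = -24
h(h(x3, h(h(x5, x2), x1)), x4) = -72


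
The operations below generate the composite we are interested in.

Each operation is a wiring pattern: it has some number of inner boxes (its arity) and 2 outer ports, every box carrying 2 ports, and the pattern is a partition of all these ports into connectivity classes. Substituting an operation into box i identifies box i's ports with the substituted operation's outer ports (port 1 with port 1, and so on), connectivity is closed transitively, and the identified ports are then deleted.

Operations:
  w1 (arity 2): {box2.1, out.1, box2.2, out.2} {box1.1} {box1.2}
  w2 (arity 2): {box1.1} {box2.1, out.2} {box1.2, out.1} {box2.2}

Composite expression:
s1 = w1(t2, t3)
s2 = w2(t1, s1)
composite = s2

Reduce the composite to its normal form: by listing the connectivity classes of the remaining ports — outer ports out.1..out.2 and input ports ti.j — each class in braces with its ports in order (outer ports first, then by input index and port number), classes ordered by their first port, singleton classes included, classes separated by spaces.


{out.1, t1.2} {out.2, t3.1, t3.2} {t1.1} {t2.1} {t2.2}


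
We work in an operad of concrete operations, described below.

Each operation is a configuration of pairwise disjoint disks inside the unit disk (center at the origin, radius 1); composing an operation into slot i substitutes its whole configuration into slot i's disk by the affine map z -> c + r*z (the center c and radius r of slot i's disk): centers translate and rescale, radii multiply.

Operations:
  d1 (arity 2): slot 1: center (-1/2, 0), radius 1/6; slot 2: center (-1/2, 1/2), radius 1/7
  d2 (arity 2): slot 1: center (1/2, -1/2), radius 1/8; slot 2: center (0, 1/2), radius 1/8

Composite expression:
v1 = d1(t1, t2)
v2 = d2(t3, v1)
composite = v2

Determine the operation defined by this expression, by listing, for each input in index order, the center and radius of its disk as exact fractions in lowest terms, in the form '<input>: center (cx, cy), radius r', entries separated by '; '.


t1: center (-1/16, 1/2), radius 1/48; t2: center (-1/16, 9/16), radius 1/56; t3: center (1/2, -1/2), radius 1/8


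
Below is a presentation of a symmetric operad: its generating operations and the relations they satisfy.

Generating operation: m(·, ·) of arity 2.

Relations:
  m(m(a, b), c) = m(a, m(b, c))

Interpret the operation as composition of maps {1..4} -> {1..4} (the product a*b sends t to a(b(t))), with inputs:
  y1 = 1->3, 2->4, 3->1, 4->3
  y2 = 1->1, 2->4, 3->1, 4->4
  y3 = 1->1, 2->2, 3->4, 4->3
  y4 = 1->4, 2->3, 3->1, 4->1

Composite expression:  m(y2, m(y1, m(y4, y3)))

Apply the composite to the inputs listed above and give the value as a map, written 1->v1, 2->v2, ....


m(y4, y3) = 1->4, 2->3, 3->1, 4->1
m(y1, m(y4, y3)) = 1->3, 2->1, 3->3, 4->3
m(y2, m(y1, m(y4, y3))) = 1->1, 2->1, 3->1, 4->1

1->1, 2->1, 3->1, 4->1


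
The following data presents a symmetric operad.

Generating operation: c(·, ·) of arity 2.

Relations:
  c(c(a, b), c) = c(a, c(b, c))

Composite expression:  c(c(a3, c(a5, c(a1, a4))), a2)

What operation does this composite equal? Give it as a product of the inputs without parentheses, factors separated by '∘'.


a3 ∘ a5 ∘ a1 ∘ a4 ∘ a2

Associativity of c dissolves the nesting; only the a-input order survives.
c(a1, a4) flattens to a1 ∘ a4
c(a5, c(a1, a4)) flattens to a5 ∘ a1 ∘ a4
c(a3, c(a5, c(a1, a4))) flattens to a3 ∘ a5 ∘ a1 ∘ a4
c(c(a3, c(a5, c(a1, a4))), a2) flattens to a3 ∘ a5 ∘ a1 ∘ a4 ∘ a2


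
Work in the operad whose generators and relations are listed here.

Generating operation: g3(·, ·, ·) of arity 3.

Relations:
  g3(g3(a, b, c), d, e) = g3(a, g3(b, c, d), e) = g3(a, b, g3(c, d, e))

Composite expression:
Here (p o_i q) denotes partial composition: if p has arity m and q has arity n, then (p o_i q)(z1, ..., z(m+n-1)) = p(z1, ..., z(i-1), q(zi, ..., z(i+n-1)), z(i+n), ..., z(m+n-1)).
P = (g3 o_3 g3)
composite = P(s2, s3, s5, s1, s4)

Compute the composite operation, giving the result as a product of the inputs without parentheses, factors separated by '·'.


Every regrouping of g3 is equal, so read the s-inputs in written order.
g3(s5, s1, s4) reduces to s5 · s1 · s4
g3(s2, s3, g3(s5, s1, s4)) reduces to s2 · s3 · s5 · s1 · s4

s2 · s3 · s5 · s1 · s4


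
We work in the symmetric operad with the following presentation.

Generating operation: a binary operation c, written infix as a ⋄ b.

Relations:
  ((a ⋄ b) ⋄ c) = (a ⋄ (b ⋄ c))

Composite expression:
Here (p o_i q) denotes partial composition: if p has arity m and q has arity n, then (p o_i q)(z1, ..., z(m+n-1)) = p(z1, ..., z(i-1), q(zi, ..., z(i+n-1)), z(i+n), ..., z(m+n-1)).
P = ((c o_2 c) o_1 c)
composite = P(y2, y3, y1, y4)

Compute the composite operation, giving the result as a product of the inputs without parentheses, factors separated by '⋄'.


y2 ⋄ y3 ⋄ y1 ⋄ y4

Associativity of c dissolves the nesting; only the y-input order survives.
(y2 ⋄ y3) spells out as y2 ⋄ y3
(y1 ⋄ y4) spells out as y1 ⋄ y4
((y2 ⋄ y3) ⋄ (y1 ⋄ y4)) spells out as y2 ⋄ y3 ⋄ y1 ⋄ y4


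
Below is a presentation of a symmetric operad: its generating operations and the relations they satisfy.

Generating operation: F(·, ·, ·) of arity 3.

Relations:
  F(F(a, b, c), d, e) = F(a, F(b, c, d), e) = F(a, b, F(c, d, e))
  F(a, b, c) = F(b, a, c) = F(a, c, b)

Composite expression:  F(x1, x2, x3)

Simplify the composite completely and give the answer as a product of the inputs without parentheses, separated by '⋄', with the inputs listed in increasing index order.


x1 ⋄ x2 ⋄ x3

Any arrangement under F is one operation, so sort the x-inputs.
F(x1, x2, x3) linearizes to x1 ⋄ x2 ⋄ x3
the factors in increasing index order: x1 ⋄ x2 ⋄ x3


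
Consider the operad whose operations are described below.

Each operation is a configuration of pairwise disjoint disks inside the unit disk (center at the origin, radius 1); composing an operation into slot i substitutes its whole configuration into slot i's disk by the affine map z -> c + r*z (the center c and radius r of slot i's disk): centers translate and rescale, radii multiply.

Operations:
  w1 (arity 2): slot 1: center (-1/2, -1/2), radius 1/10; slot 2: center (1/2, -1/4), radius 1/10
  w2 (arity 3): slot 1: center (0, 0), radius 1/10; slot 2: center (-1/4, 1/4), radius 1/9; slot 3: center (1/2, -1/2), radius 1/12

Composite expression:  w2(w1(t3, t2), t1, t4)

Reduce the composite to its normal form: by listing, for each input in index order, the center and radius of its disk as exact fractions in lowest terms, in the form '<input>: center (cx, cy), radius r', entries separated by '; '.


t1: center (-1/4, 1/4), radius 1/9; t2: center (1/20, -1/40), radius 1/100; t3: center (-1/20, -1/20), radius 1/100; t4: center (1/2, -1/2), radius 1/12

Follow each t-input down from w2: c' goes to c + r*c', radius to r*r'.
t3 passes through 2 substitutions, ending at center (-1/20, -1/20), radius 1/100
t2 passes through 2 substitutions, ending at center (1/20, -1/40), radius 1/100
t1 passes through 1 substitution, ending at center (-1/4, 1/4), radius 1/9
t4 passes through 1 substitution, ending at center (1/2, -1/2), radius 1/12


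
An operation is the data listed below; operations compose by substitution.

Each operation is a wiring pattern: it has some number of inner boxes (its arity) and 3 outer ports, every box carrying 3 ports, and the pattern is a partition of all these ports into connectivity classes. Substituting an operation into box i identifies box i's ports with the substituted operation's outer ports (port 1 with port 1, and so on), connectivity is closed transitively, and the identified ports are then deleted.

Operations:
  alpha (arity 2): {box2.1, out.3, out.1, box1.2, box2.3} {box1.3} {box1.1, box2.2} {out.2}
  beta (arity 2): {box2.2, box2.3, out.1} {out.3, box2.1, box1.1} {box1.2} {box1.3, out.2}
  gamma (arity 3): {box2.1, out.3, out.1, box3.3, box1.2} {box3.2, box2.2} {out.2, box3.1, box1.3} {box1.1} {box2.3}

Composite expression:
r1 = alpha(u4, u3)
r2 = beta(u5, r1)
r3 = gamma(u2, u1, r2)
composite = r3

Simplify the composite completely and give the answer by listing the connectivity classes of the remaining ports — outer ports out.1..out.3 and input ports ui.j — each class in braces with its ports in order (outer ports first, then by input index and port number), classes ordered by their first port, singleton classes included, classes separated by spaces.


{out.1, out.2, out.3, u1.1, u2.2, u2.3, u3.1, u3.3, u4.2, u5.1} {u1.2, u5.3} {u1.3} {u2.1} {u3.2, u4.1} {u4.3} {u5.2}

Reachability decides: close wires over gamma-identified ports.
through alpha, on inputs (u4, u3): {out.1, out.3, u3.1, u3.3, u4.2} {out.2} {u3.2, u4.1} {u4.3} (out.j = stage outer ports)
through beta, on inputs (u5, u4, u3): {out.1, out.3, u3.1, u3.3, u4.2, u5.1} {out.2, u5.3} {u3.2, u4.1} {u4.3} {u5.2} (out.j = stage outer ports)
through gamma, on inputs (u2, u1, u5, u4, u3): {out.1, out.2, out.3, u1.1, u2.2, u2.3, u3.1, u3.3, u4.2, u5.1} {u1.2, u5.3} {u1.3} {u2.1} {u3.2, u4.1} {u4.3} {u5.2} (out.j = stage outer ports)


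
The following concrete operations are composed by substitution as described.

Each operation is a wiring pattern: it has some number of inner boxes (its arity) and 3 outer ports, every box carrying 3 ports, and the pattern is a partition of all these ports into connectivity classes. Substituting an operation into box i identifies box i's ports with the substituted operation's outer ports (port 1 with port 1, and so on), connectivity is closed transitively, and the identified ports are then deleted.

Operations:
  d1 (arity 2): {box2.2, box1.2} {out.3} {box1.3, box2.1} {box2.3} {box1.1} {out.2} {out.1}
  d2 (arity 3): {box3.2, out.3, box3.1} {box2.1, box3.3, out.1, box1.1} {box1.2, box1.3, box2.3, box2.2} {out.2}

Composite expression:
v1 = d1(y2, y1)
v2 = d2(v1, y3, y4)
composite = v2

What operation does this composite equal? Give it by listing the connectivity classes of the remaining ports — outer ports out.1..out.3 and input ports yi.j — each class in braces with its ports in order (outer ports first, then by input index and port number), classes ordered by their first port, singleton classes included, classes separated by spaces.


{out.1, y3.1, y4.3} {out.2} {out.3, y4.1, y4.2} {y1.1, y2.3} {y1.2, y2.2} {y1.3} {y2.1} {y3.2, y3.3}

Connectivity passes through glued d2-boundaries; trace each wire chain.
after d1, the pattern on (y2, y1) reads {out.1} {out.2} {out.3} {y1.1, y2.3} {y1.2, y2.2} {y1.3} {y2.1} (out.j = its outer ports)
after d2, the pattern on (y2, y1, y3, y4) reads {out.1, y3.1, y4.3} {out.2} {out.3, y4.1, y4.2} {y1.1, y2.3} {y1.2, y2.2} {y1.3} {y2.1} {y3.2, y3.3} (out.j = its outer ports)


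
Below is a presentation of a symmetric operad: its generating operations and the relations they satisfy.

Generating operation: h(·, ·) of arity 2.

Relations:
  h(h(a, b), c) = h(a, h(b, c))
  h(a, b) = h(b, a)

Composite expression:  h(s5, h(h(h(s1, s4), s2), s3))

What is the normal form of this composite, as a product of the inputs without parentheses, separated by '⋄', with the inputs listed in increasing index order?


s1 ⋄ s2 ⋄ s3 ⋄ s4 ⋄ s5

With h associative and commutative, the s-input set is all that matters.
h(s1, s4) unparenthesizes to s1 ⋄ s4
h(h(s1, s4), s2) unparenthesizes to s1 ⋄ s4 ⋄ s2
h(h(h(s1, s4), s2), s3) unparenthesizes to s1 ⋄ s4 ⋄ s2 ⋄ s3
h(s5, h(h(h(s1, s4), s2), s3)) unparenthesizes to s5 ⋄ s1 ⋄ s4 ⋄ s2 ⋄ s3
the factors in increasing index order: s1 ⋄ s2 ⋄ s3 ⋄ s4 ⋄ s5


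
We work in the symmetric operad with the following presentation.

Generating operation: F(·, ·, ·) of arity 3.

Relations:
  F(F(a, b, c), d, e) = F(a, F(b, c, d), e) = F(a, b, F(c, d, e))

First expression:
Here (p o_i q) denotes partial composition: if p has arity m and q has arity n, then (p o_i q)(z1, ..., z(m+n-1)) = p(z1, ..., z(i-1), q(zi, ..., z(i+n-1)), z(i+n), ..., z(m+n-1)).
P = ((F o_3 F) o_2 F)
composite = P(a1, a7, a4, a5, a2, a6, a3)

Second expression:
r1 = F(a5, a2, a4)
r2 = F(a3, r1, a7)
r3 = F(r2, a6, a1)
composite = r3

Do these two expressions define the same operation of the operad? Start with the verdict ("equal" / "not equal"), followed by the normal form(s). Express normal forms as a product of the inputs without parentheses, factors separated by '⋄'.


not equal: they reduce to a1 ⋄ a7 ⋄ a4 ⋄ a5 ⋄ a2 ⋄ a6 ⋄ a3 and a3 ⋄ a5 ⋄ a2 ⋄ a4 ⋄ a7 ⋄ a6 ⋄ a1

Normal form of the first expression: a1 ⋄ a7 ⋄ a4 ⋄ a5 ⋄ a2 ⋄ a6 ⋄ a3
Normal form of the second expression: a3 ⋄ a5 ⋄ a2 ⋄ a4 ⋄ a7 ⋄ a6 ⋄ a1
Distinct normal forms: not equal.


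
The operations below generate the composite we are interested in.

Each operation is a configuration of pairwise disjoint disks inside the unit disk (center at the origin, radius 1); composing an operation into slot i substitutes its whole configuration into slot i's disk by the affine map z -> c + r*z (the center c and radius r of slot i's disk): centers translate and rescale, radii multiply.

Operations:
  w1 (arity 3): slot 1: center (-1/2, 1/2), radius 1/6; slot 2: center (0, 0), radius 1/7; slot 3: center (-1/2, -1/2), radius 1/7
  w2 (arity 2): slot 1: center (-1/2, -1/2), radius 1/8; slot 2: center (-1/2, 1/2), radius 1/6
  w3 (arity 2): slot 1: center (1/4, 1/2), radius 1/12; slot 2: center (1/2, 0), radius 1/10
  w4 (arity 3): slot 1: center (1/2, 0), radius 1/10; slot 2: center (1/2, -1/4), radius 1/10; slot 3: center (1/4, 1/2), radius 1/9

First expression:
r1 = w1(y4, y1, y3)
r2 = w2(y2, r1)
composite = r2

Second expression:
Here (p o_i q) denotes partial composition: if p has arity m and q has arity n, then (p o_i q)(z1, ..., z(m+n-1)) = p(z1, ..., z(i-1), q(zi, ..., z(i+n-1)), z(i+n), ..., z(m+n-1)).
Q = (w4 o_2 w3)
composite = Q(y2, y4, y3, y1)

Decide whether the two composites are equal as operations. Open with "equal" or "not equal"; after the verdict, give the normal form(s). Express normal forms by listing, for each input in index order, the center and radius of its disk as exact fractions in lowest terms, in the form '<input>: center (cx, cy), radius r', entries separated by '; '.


not equal; the first gives y1: center (-1/2, 1/2), radius 1/42; y2: center (-1/2, -1/2), radius 1/8; y3: center (-7/12, 5/12), radius 1/42; y4: center (-7/12, 7/12), radius 1/36 and the second y1: center (1/4, 1/2), radius 1/9; y2: center (1/2, 0), radius 1/10; y3: center (11/20, -1/4), radius 1/100; y4: center (21/40, -1/5), radius 1/120

The first composite normalizes to y1: center (-1/2, 1/2), radius 1/42; y2: center (-1/2, -1/2), radius 1/8; y3: center (-7/12, 5/12), radius 1/42; y4: center (-7/12, 7/12), radius 1/36
The second composite normalizes to y1: center (1/4, 1/2), radius 1/9; y2: center (1/2, 0), radius 1/10; y3: center (11/20, -1/4), radius 1/100; y4: center (21/40, -1/5), radius 1/120
Different reductions; not equal.


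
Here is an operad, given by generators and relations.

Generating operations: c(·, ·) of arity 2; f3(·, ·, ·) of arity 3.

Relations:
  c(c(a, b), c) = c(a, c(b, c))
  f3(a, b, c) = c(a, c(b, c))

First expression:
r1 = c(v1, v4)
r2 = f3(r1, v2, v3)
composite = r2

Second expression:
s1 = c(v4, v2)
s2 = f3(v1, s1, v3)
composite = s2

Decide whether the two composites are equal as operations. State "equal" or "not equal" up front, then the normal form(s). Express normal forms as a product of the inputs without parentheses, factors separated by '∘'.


equal: each reduces to v1 ∘ v4 ∘ v2 ∘ v3

Normal form of the first expression: v1 ∘ v4 ∘ v2 ∘ v3
Normal form of the second expression: v1 ∘ v4 ∘ v2 ∘ v3
Both agree, so they are equal.


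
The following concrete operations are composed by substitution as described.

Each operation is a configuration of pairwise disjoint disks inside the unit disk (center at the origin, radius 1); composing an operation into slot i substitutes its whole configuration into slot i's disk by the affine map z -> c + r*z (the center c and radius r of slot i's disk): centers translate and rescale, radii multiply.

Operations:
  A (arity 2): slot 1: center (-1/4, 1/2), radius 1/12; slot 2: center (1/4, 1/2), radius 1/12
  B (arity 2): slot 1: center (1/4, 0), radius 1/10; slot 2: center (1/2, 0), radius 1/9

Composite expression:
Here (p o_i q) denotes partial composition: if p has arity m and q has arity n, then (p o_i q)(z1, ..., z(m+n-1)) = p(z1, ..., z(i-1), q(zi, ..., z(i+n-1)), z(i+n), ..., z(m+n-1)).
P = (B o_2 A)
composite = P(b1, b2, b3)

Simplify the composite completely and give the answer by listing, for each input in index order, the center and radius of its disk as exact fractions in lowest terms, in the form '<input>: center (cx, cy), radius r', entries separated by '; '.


b1: center (1/4, 0), radius 1/10; b2: center (17/36, 1/18), radius 1/108; b3: center (19/36, 1/18), radius 1/108


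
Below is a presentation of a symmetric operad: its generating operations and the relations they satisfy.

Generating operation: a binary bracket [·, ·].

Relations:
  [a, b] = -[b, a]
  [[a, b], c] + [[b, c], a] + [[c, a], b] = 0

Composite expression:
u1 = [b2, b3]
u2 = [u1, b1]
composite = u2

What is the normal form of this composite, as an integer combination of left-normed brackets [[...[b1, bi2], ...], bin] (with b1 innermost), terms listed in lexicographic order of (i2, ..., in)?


-[[b1, b2], b3] + [[b1, b3], b2]

A multilinear Lie element is pinned by b1-initial words (b1 innermost).
Composite bracket: [[b2, b3], b1]
Full expansion: 4 signed words from ab - ba (2^2 = 4).
Collect the words opening with b1:
  b1b2b3 appears with sign -1, giving the term -[[b1, b2], b3]
  b1b3b2 appears with sign +1, giving the term +[[b1, b3], b2]


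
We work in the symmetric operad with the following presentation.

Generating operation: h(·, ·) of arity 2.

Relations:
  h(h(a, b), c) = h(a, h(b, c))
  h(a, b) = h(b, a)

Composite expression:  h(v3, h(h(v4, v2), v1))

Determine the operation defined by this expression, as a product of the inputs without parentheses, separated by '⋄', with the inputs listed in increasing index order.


v1 ⋄ v2 ⋄ v3 ⋄ v4

Key point: h commutes, so take the v-inputs in any fixed order.
h(v4, v2) linearizes to v4 ⋄ v2
h(h(v4, v2), v1) linearizes to v4 ⋄ v2 ⋄ v1
h(v3, h(h(v4, v2), v1)) linearizes to v3 ⋄ v4 ⋄ v2 ⋄ v1
commutativity sorts the factors: v1 ⋄ v2 ⋄ v3 ⋄ v4


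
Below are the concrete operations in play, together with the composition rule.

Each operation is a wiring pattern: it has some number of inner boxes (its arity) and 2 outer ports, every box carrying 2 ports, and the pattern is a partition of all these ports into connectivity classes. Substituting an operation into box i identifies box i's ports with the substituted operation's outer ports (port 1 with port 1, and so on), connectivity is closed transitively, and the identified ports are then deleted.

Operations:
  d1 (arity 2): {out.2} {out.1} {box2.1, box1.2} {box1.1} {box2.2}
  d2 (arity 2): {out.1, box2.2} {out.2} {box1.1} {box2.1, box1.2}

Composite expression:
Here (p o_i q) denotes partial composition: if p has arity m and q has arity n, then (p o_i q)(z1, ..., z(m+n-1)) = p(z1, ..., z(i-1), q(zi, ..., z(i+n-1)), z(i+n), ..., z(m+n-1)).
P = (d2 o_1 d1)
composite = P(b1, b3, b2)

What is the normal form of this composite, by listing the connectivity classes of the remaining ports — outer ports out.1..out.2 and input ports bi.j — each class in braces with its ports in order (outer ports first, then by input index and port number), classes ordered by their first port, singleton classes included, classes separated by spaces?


{out.1, b2.2} {out.2} {b1.1} {b1.2, b3.1} {b2.1} {b3.2}

Treat the ports identified at d2 as solder joints: merge, then drop.
stage d1: inputs (b1, b3), connectivity {out.1} {out.2} {b1.1} {b1.2, b3.1} {b3.2}, out.j its boundary
stage d2: inputs (b1, b3, b2), connectivity {out.1, b2.2} {out.2} {b1.1} {b1.2, b3.1} {b2.1} {b3.2}, out.j its boundary


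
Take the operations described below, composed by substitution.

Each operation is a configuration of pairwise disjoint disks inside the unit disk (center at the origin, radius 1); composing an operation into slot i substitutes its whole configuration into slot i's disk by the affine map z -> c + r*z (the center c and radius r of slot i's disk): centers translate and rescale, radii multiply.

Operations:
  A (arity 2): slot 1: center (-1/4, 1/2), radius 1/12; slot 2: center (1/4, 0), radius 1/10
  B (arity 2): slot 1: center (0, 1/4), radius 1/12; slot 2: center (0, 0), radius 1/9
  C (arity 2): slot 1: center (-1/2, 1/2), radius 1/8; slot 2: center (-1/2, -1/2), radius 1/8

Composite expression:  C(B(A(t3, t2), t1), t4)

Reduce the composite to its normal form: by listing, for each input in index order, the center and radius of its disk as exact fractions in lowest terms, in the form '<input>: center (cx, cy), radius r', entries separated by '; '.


t1: center (-1/2, 1/2), radius 1/72; t2: center (-191/384, 17/32), radius 1/960; t3: center (-193/384, 103/192), radius 1/1152; t4: center (-1/2, -1/2), radius 1/8

Each t-disk chains the slot maps above it in C; radii multiply.
t3 passes through 3 substitutions, ending at center (-193/384, 103/192), radius 1/1152
t2 passes through 3 substitutions, ending at center (-191/384, 17/32), radius 1/960
t1 passes through 2 substitutions, ending at center (-1/2, 1/2), radius 1/72
t4 passes through 1 substitution, ending at center (-1/2, -1/2), radius 1/8


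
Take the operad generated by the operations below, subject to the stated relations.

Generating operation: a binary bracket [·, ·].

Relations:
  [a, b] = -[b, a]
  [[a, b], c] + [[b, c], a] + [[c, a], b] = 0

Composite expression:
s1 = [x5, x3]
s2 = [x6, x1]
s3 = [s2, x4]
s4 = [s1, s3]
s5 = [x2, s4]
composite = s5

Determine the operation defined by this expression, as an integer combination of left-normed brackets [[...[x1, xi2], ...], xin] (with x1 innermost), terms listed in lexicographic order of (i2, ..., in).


In the tensor algebra, words opening x1 carry the x1-anchored form.
Composite bracket: [x2, [[x5, x3], [[x6, x1], x4]]]
Expanding via [a, b] = ab - ba: 32 signed words (2^5 = 32).
Only words starting with x1 matter:
  sign of x1x6x4x3x5x2 is +1, so it contributes +[[[[[x1, x6], x4], x3], x5], x2]
  sign of x1x6x4x5x3x2 is -1, so it contributes -[[[[[x1, x6], x4], x5], x3], x2]

[[[[[x1, x6], x4], x3], x5], x2] - [[[[[x1, x6], x4], x5], x3], x2]


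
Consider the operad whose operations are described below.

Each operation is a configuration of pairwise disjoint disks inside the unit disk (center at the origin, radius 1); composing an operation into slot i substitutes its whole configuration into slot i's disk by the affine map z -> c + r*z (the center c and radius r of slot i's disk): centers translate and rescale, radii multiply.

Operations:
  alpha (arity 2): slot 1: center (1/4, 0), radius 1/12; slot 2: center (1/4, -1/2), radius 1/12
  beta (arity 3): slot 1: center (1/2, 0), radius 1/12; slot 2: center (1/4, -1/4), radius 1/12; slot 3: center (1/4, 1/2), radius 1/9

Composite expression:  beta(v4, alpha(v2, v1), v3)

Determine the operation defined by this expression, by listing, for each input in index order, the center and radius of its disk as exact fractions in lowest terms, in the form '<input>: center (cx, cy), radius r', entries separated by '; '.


v1: center (13/48, -7/24), radius 1/144; v2: center (13/48, -1/4), radius 1/144; v3: center (1/4, 1/2), radius 1/9; v4: center (1/2, 0), radius 1/12


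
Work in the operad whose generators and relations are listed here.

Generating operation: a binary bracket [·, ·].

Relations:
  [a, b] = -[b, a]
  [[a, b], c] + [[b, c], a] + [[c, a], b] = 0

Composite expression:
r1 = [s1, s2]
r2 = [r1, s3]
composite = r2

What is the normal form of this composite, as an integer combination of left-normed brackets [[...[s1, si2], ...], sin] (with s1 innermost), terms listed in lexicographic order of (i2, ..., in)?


[[s1, s2], s3]

A multilinear Lie element is pinned by s1-initial words (s1 innermost).
Composite bracket: [[s1, s2], s3]
Applying ab - ba throughout gives 4 signed words (2^2 = 4).
Only words starting with s1 matter:
  sign of s1s2s3 is +1, so it contributes +[[s1, s2], s3]


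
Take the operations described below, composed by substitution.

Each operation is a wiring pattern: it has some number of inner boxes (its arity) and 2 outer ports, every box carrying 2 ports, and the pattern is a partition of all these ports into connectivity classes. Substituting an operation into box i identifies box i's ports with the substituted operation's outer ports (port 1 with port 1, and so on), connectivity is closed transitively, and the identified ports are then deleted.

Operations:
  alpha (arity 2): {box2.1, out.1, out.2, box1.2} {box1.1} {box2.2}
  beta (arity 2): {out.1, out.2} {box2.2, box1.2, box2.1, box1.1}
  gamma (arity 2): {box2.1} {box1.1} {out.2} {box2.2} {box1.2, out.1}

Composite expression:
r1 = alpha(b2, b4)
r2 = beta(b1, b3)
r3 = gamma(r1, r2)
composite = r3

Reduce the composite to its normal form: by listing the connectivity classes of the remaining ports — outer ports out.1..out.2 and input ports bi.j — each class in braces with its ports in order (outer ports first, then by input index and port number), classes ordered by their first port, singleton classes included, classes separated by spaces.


{out.1, b2.2, b4.1} {out.2} {b1.1, b1.2, b3.1, b3.2} {b2.1} {b4.2}

After gluing at gamma, chains via deleted ports link the b-ports.
after alpha, the pattern on (b2, b4) reads {out.1, out.2, b2.2, b4.1} {b2.1} {b4.2} (out.j = its outer ports)
after beta, the pattern on (b1, b3) reads {out.1, out.2} {b1.1, b1.2, b3.1, b3.2} (out.j = its outer ports)
after gamma, the pattern on (b2, b4, b1, b3) reads {out.1, b2.2, b4.1} {out.2} {b1.1, b1.2, b3.1, b3.2} {b2.1} {b4.2} (out.j = its outer ports)


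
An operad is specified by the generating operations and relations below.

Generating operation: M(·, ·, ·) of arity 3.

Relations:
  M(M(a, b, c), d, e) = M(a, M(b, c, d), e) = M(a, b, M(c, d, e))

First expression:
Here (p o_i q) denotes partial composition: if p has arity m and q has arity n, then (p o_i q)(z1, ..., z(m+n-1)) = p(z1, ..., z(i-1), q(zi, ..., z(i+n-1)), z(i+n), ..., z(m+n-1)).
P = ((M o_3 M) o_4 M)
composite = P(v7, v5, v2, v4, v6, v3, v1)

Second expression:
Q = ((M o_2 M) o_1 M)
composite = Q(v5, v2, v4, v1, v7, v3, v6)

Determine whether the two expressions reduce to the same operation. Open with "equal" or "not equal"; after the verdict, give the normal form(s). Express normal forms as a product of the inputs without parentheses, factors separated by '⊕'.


Reducing the first expression gives v7 ⊕ v5 ⊕ v2 ⊕ v4 ⊕ v6 ⊕ v3 ⊕ v1
Reducing the second expression gives v5 ⊕ v2 ⊕ v4 ⊕ v1 ⊕ v7 ⊕ v3 ⊕ v6
The normal forms differ: not equal.

not equal: they reduce to v7 ⊕ v5 ⊕ v2 ⊕ v4 ⊕ v6 ⊕ v3 ⊕ v1 and v5 ⊕ v2 ⊕ v4 ⊕ v1 ⊕ v7 ⊕ v3 ⊕ v6


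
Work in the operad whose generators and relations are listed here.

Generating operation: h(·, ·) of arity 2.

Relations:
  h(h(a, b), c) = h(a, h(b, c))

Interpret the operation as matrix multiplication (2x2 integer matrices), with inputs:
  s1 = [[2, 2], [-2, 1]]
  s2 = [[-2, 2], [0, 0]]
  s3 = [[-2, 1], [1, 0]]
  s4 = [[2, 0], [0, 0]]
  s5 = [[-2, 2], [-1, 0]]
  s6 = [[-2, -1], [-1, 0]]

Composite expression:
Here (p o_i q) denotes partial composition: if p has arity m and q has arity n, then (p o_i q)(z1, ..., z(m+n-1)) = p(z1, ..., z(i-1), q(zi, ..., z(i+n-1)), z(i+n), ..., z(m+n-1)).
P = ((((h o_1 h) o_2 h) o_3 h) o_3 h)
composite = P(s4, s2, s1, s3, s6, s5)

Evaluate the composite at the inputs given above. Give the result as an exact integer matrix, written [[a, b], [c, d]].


[[108, -80], [0, 0]]

h(s1, s3) = [[-2, 2], [5, -2]]
h(h(s1, s3), s6) = [[2, 2], [-8, -5]]
h(s2, h(h(s1, s3), s6)) = [[-20, -14], [0, 0]]
h(s4, h(s2, h(h(s1, s3), s6))) = [[-40, -28], [0, 0]]
h(h(s4, h(s2, h(h(s1, s3), s6))), s5) = [[108, -80], [0, 0]]


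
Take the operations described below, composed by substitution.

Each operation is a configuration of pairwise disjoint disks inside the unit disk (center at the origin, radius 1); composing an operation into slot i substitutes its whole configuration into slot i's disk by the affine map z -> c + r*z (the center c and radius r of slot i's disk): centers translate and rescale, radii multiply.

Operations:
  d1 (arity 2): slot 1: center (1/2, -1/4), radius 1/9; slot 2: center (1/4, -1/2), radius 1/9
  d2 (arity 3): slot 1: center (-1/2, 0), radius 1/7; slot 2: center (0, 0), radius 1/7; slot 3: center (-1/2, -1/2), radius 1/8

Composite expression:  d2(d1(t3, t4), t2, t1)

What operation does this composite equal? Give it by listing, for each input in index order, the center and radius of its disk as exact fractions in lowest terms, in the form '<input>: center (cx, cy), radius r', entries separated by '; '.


t1: center (-1/2, -1/2), radius 1/8; t2: center (0, 0), radius 1/7; t3: center (-3/7, -1/28), radius 1/63; t4: center (-13/28, -1/14), radius 1/63

Only the slot chain above each t matters under d2; compose those maps.
tracing t3 down its 2-map path: center (-3/7, -1/28), radius 1/63
tracing t4 down its 2-map path: center (-13/28, -1/14), radius 1/63
tracing t2 down its 1-map path: center (0, 0), radius 1/7
tracing t1 down its 1-map path: center (-1/2, -1/2), radius 1/8


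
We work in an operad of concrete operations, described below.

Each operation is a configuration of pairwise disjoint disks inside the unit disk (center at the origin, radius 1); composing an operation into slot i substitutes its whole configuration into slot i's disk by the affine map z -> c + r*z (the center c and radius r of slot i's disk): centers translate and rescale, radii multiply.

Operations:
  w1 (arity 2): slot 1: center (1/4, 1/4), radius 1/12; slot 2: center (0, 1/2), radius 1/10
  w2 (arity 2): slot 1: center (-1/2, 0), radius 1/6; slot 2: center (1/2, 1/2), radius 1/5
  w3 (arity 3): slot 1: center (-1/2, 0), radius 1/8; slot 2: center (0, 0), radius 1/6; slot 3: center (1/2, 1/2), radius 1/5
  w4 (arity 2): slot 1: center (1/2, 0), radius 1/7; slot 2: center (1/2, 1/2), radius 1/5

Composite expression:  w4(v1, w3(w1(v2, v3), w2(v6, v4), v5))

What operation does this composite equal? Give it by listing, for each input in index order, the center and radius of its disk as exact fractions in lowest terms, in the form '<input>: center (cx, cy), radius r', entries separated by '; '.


v1: center (1/2, 0), radius 1/7; v2: center (13/32, 81/160), radius 1/480; v3: center (2/5, 41/80), radius 1/400; v4: center (31/60, 31/60), radius 1/150; v5: center (3/5, 3/5), radius 1/25; v6: center (29/60, 1/2), radius 1/180

Only the slot chain above each v matters under w4; compose those maps.
tracing v1 down its 1-map path: center (1/2, 0), radius 1/7
tracing v2 down its 3-map path: center (13/32, 81/160), radius 1/480
tracing v3 down its 3-map path: center (2/5, 41/80), radius 1/400
tracing v6 down its 3-map path: center (29/60, 1/2), radius 1/180
tracing v4 down its 3-map path: center (31/60, 31/60), radius 1/150
tracing v5 down its 2-map path: center (3/5, 3/5), radius 1/25


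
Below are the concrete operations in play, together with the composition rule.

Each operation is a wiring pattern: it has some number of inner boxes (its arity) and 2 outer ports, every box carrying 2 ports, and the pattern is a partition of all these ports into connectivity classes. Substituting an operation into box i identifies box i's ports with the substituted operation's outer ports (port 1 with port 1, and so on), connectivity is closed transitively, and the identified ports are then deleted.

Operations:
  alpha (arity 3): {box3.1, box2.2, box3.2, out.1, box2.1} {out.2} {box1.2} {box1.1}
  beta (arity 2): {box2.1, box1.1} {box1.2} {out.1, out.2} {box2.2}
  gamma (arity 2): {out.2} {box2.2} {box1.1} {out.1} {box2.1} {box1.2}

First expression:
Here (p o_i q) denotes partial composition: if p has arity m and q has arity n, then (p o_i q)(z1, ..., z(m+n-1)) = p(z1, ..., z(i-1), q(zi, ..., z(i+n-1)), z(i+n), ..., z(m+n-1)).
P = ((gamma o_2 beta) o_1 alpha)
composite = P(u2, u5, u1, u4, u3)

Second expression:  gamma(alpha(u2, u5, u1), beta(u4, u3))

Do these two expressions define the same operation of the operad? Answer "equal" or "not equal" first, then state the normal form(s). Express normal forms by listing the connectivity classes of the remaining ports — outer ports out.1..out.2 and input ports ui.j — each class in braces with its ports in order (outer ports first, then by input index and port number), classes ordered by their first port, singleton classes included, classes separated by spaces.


In normal form, the first expression is {out.1} {out.2} {u1.1, u1.2, u5.1, u5.2} {u2.1} {u2.2} {u3.1, u4.1} {u3.2} {u4.2}
In normal form, the second expression is {out.1} {out.2} {u1.1, u1.2, u5.1, u5.2} {u2.1} {u2.2} {u3.1, u4.1} {u3.2} {u4.2}
Both agree, so they are equal.

equal; both compose to {out.1} {out.2} {u1.1, u1.2, u5.1, u5.2} {u2.1} {u2.2} {u3.1, u4.1} {u3.2} {u4.2}


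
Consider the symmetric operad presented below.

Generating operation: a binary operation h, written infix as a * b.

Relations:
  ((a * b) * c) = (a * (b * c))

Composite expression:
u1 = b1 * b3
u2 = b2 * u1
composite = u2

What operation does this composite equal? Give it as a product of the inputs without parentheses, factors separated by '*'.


b2 * b1 * b3

The h-tree's shape is irrelevant; the b-reading-order decides.
(b1 * b3) linearizes to b1 * b3
(b2 * (b1 * b3)) linearizes to b2 * b1 * b3


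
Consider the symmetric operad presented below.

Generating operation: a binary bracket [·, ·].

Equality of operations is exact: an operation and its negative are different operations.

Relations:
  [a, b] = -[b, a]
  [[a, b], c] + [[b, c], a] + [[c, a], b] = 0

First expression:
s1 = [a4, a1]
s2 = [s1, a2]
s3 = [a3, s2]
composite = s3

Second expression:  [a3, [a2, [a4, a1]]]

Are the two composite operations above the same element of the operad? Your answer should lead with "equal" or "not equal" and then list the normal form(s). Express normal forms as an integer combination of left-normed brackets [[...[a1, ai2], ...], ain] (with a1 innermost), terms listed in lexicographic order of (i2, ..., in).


not equal; the first gives [[[a1, a4], a2], a3] and the second -[[[a1, a4], a2], a3]

In normal form, the first expression is [[[a1, a4], a2], a3]
In normal form, the second expression is -[[[a1, a4], a2], a3]
They disagree, so not equal.


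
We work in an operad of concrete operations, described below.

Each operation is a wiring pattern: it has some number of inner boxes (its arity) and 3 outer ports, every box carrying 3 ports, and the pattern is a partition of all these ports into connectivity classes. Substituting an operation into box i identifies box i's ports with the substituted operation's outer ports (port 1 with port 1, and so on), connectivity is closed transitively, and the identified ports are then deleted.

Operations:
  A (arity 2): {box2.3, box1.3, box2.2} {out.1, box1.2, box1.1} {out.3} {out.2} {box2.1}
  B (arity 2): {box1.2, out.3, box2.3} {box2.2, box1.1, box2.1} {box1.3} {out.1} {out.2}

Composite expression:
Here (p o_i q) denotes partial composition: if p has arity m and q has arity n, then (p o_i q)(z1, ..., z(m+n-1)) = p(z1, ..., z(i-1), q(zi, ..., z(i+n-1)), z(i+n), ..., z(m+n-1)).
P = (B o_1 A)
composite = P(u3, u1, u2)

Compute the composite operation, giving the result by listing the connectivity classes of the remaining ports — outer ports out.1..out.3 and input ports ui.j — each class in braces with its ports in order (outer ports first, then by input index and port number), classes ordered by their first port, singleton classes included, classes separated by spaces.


{out.1} {out.2} {out.3, u2.3} {u1.1} {u1.2, u1.3, u3.3} {u2.1, u2.2, u3.1, u3.2}

Substituting into B glues patterns; closure does the rest.
stage A: inputs (u3, u1), connectivity {out.1, u3.1, u3.2} {out.2} {out.3} {u1.1} {u1.2, u1.3, u3.3}, out.j its boundary
stage B: inputs (u3, u1, u2), connectivity {out.1} {out.2} {out.3, u2.3} {u1.1} {u1.2, u1.3, u3.3} {u2.1, u2.2, u3.1, u3.2}, out.j its boundary


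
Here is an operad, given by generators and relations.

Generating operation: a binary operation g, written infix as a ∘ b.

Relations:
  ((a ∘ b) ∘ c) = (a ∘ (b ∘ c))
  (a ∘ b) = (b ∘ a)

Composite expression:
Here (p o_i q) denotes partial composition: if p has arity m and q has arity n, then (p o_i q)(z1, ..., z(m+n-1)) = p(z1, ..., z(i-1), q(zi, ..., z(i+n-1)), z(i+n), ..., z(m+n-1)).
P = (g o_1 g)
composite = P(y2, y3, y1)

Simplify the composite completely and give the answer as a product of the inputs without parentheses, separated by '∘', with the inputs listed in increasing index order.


y1 ∘ y2 ∘ y3

Any arrangement under g is one operation, so sort the y-inputs.
(y2 ∘ y3) spells out as y2 ∘ y3
((y2 ∘ y3) ∘ y1) spells out as y2 ∘ y3 ∘ y1
the factors in increasing index order: y1 ∘ y2 ∘ y3


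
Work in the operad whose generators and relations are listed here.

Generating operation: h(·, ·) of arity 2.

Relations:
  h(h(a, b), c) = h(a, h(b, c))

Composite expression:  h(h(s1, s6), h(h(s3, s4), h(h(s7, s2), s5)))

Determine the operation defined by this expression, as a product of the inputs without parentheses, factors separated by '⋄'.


s1 ⋄ s6 ⋄ s3 ⋄ s4 ⋄ s7 ⋄ s2 ⋄ s5

Key point: h is associative — brackets drop, the s-order remains.
h(s1, s6) flattens to s1 ⋄ s6
h(s3, s4) flattens to s3 ⋄ s4
h(s7, s2) flattens to s7 ⋄ s2
h(h(s7, s2), s5) flattens to s7 ⋄ s2 ⋄ s5
h(h(s3, s4), h(h(s7, s2), s5)) flattens to s3 ⋄ s4 ⋄ s7 ⋄ s2 ⋄ s5
h(h(s1, s6), h(h(s3, s4), h(h(s7, s2), s5))) flattens to s1 ⋄ s6 ⋄ s3 ⋄ s4 ⋄ s7 ⋄ s2 ⋄ s5


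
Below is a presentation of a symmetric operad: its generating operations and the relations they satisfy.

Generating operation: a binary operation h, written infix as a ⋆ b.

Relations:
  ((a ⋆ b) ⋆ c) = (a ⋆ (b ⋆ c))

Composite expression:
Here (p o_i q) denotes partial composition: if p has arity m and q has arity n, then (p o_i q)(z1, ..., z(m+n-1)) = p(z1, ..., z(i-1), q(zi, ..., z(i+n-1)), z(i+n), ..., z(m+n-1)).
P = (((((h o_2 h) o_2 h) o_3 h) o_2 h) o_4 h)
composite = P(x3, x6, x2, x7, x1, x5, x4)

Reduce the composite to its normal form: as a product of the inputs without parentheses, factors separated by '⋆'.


x3 ⋆ x6 ⋆ x2 ⋆ x7 ⋆ x1 ⋆ x5 ⋆ x4

Every regrouping of h is equal, so read the x-inputs in written order.
(x6 ⋆ x2) linearizes to x6 ⋆ x2
(x7 ⋆ x1) linearizes to x7 ⋆ x1
((x7 ⋆ x1) ⋆ x5) linearizes to x7 ⋆ x1 ⋆ x5
((x6 ⋆ x2) ⋆ ((x7 ⋆ x1) ⋆ x5)) linearizes to x6 ⋆ x2 ⋆ x7 ⋆ x1 ⋆ x5
(((x6 ⋆ x2) ⋆ ((x7 ⋆ x1) ⋆ x5)) ⋆ x4) linearizes to x6 ⋆ x2 ⋆ x7 ⋆ x1 ⋆ x5 ⋆ x4
(x3 ⋆ (((x6 ⋆ x2) ⋆ ((x7 ⋆ x1) ⋆ x5)) ⋆ x4)) linearizes to x3 ⋆ x6 ⋆ x2 ⋆ x7 ⋆ x1 ⋆ x5 ⋆ x4
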